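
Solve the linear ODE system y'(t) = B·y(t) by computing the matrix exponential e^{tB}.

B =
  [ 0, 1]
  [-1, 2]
e^{tB} =
  [-t*exp(t) + exp(t), t*exp(t)]
  [-t*exp(t), t*exp(t) + exp(t)]

Strategy: write B = P · J · P⁻¹ where J is a Jordan canonical form, so e^{tB} = P · e^{tJ} · P⁻¹, and e^{tJ} can be computed block-by-block.

B has Jordan form
J =
  [1, 1]
  [0, 1]
(up to reordering of blocks).

Per-block formulas:
  For a 2×2 Jordan block J_2(1): exp(t · J_2(1)) = e^(1t)·(I + t·N), where N is the 2×2 nilpotent shift.

After assembling e^{tJ} and conjugating by P, we get:

e^{tB} =
  [-t*exp(t) + exp(t), t*exp(t)]
  [-t*exp(t), t*exp(t) + exp(t)]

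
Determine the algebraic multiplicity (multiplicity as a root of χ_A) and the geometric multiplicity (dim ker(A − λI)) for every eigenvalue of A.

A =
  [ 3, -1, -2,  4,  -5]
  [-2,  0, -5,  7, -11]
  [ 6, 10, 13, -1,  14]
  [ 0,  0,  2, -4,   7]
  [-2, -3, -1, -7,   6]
λ = 3: alg = 2, geom = 1; λ = 4: alg = 3, geom = 1

Step 1 — factor the characteristic polynomial to read off the algebraic multiplicities:
  χ_A(x) = (x - 4)^3*(x - 3)^2

Step 2 — compute geometric multiplicities via the rank-nullity identity g(λ) = n − rank(A − λI):
  rank(A − (3)·I) = 4, so dim ker(A − (3)·I) = n − 4 = 1
  rank(A − (4)·I) = 4, so dim ker(A − (4)·I) = n − 4 = 1

Summary:
  λ = 3: algebraic multiplicity = 2, geometric multiplicity = 1
  λ = 4: algebraic multiplicity = 3, geometric multiplicity = 1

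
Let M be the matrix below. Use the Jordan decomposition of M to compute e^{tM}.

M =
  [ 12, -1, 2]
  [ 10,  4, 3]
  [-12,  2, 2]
e^{tM} =
  [t^2*exp(6*t) + 6*t*exp(6*t) + exp(6*t), -t*exp(6*t), t^2*exp(6*t)/2 + 2*t*exp(6*t)]
  [2*t^2*exp(6*t) + 10*t*exp(6*t), -2*t*exp(6*t) + exp(6*t), t^2*exp(6*t) + 3*t*exp(6*t)]
  [-2*t^2*exp(6*t) - 12*t*exp(6*t), 2*t*exp(6*t), -t^2*exp(6*t) - 4*t*exp(6*t) + exp(6*t)]

Strategy: write M = P · J · P⁻¹ where J is a Jordan canonical form, so e^{tM} = P · e^{tJ} · P⁻¹, and e^{tJ} can be computed block-by-block.

M has Jordan form
J =
  [6, 1, 0]
  [0, 6, 1]
  [0, 0, 6]
(up to reordering of blocks).

Per-block formulas:
  For a 3×3 Jordan block J_3(6): exp(t · J_3(6)) = e^(6t)·(I + t·N + (t^2/2)·N^2), where N is the 3×3 nilpotent shift.

After assembling e^{tJ} and conjugating by P, we get:

e^{tM} =
  [t^2*exp(6*t) + 6*t*exp(6*t) + exp(6*t), -t*exp(6*t), t^2*exp(6*t)/2 + 2*t*exp(6*t)]
  [2*t^2*exp(6*t) + 10*t*exp(6*t), -2*t*exp(6*t) + exp(6*t), t^2*exp(6*t) + 3*t*exp(6*t)]
  [-2*t^2*exp(6*t) - 12*t*exp(6*t), 2*t*exp(6*t), -t^2*exp(6*t) - 4*t*exp(6*t) + exp(6*t)]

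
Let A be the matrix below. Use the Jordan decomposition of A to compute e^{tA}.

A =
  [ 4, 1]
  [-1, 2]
e^{tA} =
  [t*exp(3*t) + exp(3*t), t*exp(3*t)]
  [-t*exp(3*t), -t*exp(3*t) + exp(3*t)]

Strategy: write A = P · J · P⁻¹ where J is a Jordan canonical form, so e^{tA} = P · e^{tJ} · P⁻¹, and e^{tJ} can be computed block-by-block.

A has Jordan form
J =
  [3, 1]
  [0, 3]
(up to reordering of blocks).

Per-block formulas:
  For a 2×2 Jordan block J_2(3): exp(t · J_2(3)) = e^(3t)·(I + t·N), where N is the 2×2 nilpotent shift.

After assembling e^{tJ} and conjugating by P, we get:

e^{tA} =
  [t*exp(3*t) + exp(3*t), t*exp(3*t)]
  [-t*exp(3*t), -t*exp(3*t) + exp(3*t)]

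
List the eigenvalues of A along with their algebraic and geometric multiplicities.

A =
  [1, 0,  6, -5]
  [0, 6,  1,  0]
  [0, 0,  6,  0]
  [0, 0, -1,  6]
λ = 1: alg = 1, geom = 1; λ = 6: alg = 3, geom = 2

Step 1 — factor the characteristic polynomial to read off the algebraic multiplicities:
  χ_A(x) = (x - 6)^3*(x - 1)

Step 2 — compute geometric multiplicities via the rank-nullity identity g(λ) = n − rank(A − λI):
  rank(A − (1)·I) = 3, so dim ker(A − (1)·I) = n − 3 = 1
  rank(A − (6)·I) = 2, so dim ker(A − (6)·I) = n − 2 = 2

Summary:
  λ = 1: algebraic multiplicity = 1, geometric multiplicity = 1
  λ = 6: algebraic multiplicity = 3, geometric multiplicity = 2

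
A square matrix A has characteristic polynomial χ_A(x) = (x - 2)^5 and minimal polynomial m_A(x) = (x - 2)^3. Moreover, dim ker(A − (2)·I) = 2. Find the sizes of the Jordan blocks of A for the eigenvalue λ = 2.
Block sizes for λ = 2: [3, 2]

Step 1 — from the characteristic polynomial, algebraic multiplicity of λ = 2 is 5. From dim ker(A − (2)·I) = 2, there are exactly 2 Jordan blocks for λ = 2.
Step 2 — from the minimal polynomial, the factor (x − 2)^3 tells us the largest block for λ = 2 has size 3.
Step 3 — with total size 5, 2 blocks, and largest block 3, the block sizes (in nonincreasing order) are [3, 2].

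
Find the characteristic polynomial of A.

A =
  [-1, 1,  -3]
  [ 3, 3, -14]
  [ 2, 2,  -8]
x^3 + 6*x^2 + 12*x + 8

Expanding det(x·I − A) (e.g. by cofactor expansion or by noting that A is similar to its Jordan form J, which has the same characteristic polynomial as A) gives
  χ_A(x) = x^3 + 6*x^2 + 12*x + 8
which factors as (x + 2)^3. The eigenvalues (with algebraic multiplicities) are λ = -2 with multiplicity 3.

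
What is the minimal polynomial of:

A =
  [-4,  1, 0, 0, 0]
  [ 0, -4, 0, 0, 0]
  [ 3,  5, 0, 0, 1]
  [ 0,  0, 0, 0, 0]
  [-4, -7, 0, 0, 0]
x^4 + 8*x^3 + 16*x^2

The characteristic polynomial is χ_A(x) = x^3*(x + 4)^2, so the eigenvalues are known. The minimal polynomial is
  m_A(x) = Π_λ (x − λ)^{k_λ}
where k_λ is the size of the *largest* Jordan block for λ (equivalently, the smallest k with (A − λI)^k v = 0 for every generalised eigenvector v of λ).

  λ = -4: largest Jordan block has size 2, contributing (x + 4)^2
  λ = 0: largest Jordan block has size 2, contributing (x − 0)^2

So m_A(x) = x^2*(x + 4)^2 = x^4 + 8*x^3 + 16*x^2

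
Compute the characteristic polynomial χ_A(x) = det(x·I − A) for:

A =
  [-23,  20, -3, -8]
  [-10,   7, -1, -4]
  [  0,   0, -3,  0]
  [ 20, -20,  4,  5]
x^4 + 14*x^3 + 72*x^2 + 162*x + 135

Expanding det(x·I − A) (e.g. by cofactor expansion or by noting that A is similar to its Jordan form J, which has the same characteristic polynomial as A) gives
  χ_A(x) = x^4 + 14*x^3 + 72*x^2 + 162*x + 135
which factors as (x + 3)^3*(x + 5). The eigenvalues (with algebraic multiplicities) are λ = -5 with multiplicity 1, λ = -3 with multiplicity 3.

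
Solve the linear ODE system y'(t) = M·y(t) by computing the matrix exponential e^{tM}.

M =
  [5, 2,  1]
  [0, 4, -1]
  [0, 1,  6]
e^{tM} =
  [exp(5*t), -t^2*exp(5*t)/2 + 2*t*exp(5*t), -t^2*exp(5*t)/2 + t*exp(5*t)]
  [0, -t*exp(5*t) + exp(5*t), -t*exp(5*t)]
  [0, t*exp(5*t), t*exp(5*t) + exp(5*t)]

Strategy: write M = P · J · P⁻¹ where J is a Jordan canonical form, so e^{tM} = P · e^{tJ} · P⁻¹, and e^{tJ} can be computed block-by-block.

M has Jordan form
J =
  [5, 1, 0]
  [0, 5, 1]
  [0, 0, 5]
(up to reordering of blocks).

Per-block formulas:
  For a 3×3 Jordan block J_3(5): exp(t · J_3(5)) = e^(5t)·(I + t·N + (t^2/2)·N^2), where N is the 3×3 nilpotent shift.

After assembling e^{tJ} and conjugating by P, we get:

e^{tM} =
  [exp(5*t), -t^2*exp(5*t)/2 + 2*t*exp(5*t), -t^2*exp(5*t)/2 + t*exp(5*t)]
  [0, -t*exp(5*t) + exp(5*t), -t*exp(5*t)]
  [0, t*exp(5*t), t*exp(5*t) + exp(5*t)]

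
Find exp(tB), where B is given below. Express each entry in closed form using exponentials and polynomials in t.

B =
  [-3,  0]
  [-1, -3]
e^{tB} =
  [exp(-3*t), 0]
  [-t*exp(-3*t), exp(-3*t)]

Strategy: write B = P · J · P⁻¹ where J is a Jordan canonical form, so e^{tB} = P · e^{tJ} · P⁻¹, and e^{tJ} can be computed block-by-block.

B has Jordan form
J =
  [-3,  1]
  [ 0, -3]
(up to reordering of blocks).

Per-block formulas:
  For a 2×2 Jordan block J_2(-3): exp(t · J_2(-3)) = e^(-3t)·(I + t·N), where N is the 2×2 nilpotent shift.

After assembling e^{tJ} and conjugating by P, we get:

e^{tB} =
  [exp(-3*t), 0]
  [-t*exp(-3*t), exp(-3*t)]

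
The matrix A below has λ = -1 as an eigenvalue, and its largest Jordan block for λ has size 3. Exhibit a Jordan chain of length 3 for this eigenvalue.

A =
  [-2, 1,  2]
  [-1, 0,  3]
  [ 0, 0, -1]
A Jordan chain for λ = -1 of length 3:
v_1 = (1, 1, 0)ᵀ
v_2 = (2, 3, 0)ᵀ
v_3 = (0, 0, 1)ᵀ

Let N = A − (-1)·I. We want v_3 with N^3 v_3 = 0 but N^2 v_3 ≠ 0; then v_{j-1} := N · v_j for j = 3, …, 2.

Pick v_3 = (0, 0, 1)ᵀ.
Then v_2 = N · v_3 = (2, 3, 0)ᵀ.
Then v_1 = N · v_2 = (1, 1, 0)ᵀ.

Sanity check: (A − (-1)·I) v_1 = (0, 0, 0)ᵀ = 0. ✓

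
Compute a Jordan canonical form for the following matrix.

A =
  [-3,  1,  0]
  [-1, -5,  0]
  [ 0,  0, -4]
J_2(-4) ⊕ J_1(-4)

The characteristic polynomial is
  det(x·I − A) = x^3 + 12*x^2 + 48*x + 64 = (x + 4)^3

Eigenvalues and multiplicities (the geometric multiplicity of λ is n − rank(A − λI), which equals the number of Jordan blocks for λ):
  λ = -4: algebraic multiplicity = 3, geometric multiplicity = 2

Determining the block sizes for each eigenvalue:
  λ = -4: 2 blocks summing to 3 forces exactly one block of size 2 and the rest size 1 → block sizes [2, 1]

Assembling the blocks gives a Jordan form
J =
  [-4,  1,  0]
  [ 0, -4,  0]
  [ 0,  0, -4]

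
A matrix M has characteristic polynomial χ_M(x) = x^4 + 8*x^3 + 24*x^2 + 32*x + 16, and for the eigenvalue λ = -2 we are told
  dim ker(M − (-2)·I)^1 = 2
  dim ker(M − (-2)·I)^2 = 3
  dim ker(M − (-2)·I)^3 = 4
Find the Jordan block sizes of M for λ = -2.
Block sizes for λ = -2: [3, 1]

From the dimensions of kernels of powers, the number of Jordan blocks of size at least j is d_j − d_{j−1} where d_j = dim ker(N^j) (with d_0 = 0). Computing the differences gives [2, 1, 1].
The number of blocks of size exactly k is (#blocks of size ≥ k) − (#blocks of size ≥ k + 1), so the partition is: 1 block(s) of size 1, 1 block(s) of size 3.
In nonincreasing order the block sizes are [3, 1].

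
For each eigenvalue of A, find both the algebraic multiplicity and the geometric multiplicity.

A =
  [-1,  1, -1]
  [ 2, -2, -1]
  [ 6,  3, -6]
λ = -3: alg = 3, geom = 2

Step 1 — factor the characteristic polynomial to read off the algebraic multiplicities:
  χ_A(x) = (x + 3)^3

Step 2 — compute geometric multiplicities via the rank-nullity identity g(λ) = n − rank(A − λI):
  rank(A − (-3)·I) = 1, so dim ker(A − (-3)·I) = n − 1 = 2

Summary:
  λ = -3: algebraic multiplicity = 3, geometric multiplicity = 2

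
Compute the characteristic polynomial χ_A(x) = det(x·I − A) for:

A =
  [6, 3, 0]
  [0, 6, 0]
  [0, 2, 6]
x^3 - 18*x^2 + 108*x - 216

Expanding det(x·I − A) (e.g. by cofactor expansion or by noting that A is similar to its Jordan form J, which has the same characteristic polynomial as A) gives
  χ_A(x) = x^3 - 18*x^2 + 108*x - 216
which factors as (x - 6)^3. The eigenvalues (with algebraic multiplicities) are λ = 6 with multiplicity 3.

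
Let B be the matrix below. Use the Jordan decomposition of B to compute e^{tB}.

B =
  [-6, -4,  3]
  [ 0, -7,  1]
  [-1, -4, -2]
e^{tB} =
  [-t^2*exp(-5*t) - t*exp(-5*t) + exp(-5*t), -4*t*exp(-5*t), t^2*exp(-5*t) + 3*t*exp(-5*t)]
  [-t^2*exp(-5*t)/2, -2*t*exp(-5*t) + exp(-5*t), t^2*exp(-5*t)/2 + t*exp(-5*t)]
  [-t^2*exp(-5*t) - t*exp(-5*t), -4*t*exp(-5*t), t^2*exp(-5*t) + 3*t*exp(-5*t) + exp(-5*t)]

Strategy: write B = P · J · P⁻¹ where J is a Jordan canonical form, so e^{tB} = P · e^{tJ} · P⁻¹, and e^{tJ} can be computed block-by-block.

B has Jordan form
J =
  [-5,  1,  0]
  [ 0, -5,  1]
  [ 0,  0, -5]
(up to reordering of blocks).

Per-block formulas:
  For a 3×3 Jordan block J_3(-5): exp(t · J_3(-5)) = e^(-5t)·(I + t·N + (t^2/2)·N^2), where N is the 3×3 nilpotent shift.

After assembling e^{tJ} and conjugating by P, we get:

e^{tB} =
  [-t^2*exp(-5*t) - t*exp(-5*t) + exp(-5*t), -4*t*exp(-5*t), t^2*exp(-5*t) + 3*t*exp(-5*t)]
  [-t^2*exp(-5*t)/2, -2*t*exp(-5*t) + exp(-5*t), t^2*exp(-5*t)/2 + t*exp(-5*t)]
  [-t^2*exp(-5*t) - t*exp(-5*t), -4*t*exp(-5*t), t^2*exp(-5*t) + 3*t*exp(-5*t) + exp(-5*t)]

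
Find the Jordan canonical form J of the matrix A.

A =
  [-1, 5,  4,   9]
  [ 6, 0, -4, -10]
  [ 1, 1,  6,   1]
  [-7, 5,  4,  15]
J_2(4) ⊕ J_1(6) ⊕ J_1(6)

The characteristic polynomial is
  det(x·I − A) = x^4 - 20*x^3 + 148*x^2 - 480*x + 576 = (x - 6)^2*(x - 4)^2

Eigenvalues and multiplicities (the geometric multiplicity of λ is n − rank(A − λI), which equals the number of Jordan blocks for λ):
  λ = 4: algebraic multiplicity = 2, geometric multiplicity = 1
  λ = 6: algebraic multiplicity = 2, geometric multiplicity = 2

Determining the block sizes for each eigenvalue:
  λ = 4: one block (gm = 1), so the single block has size am = 2 → block sizes [2]
  λ = 6: gm = am = 2, so every block has size 1 → block sizes [1, 1]

Assembling the blocks gives a Jordan form
J =
  [4, 1, 0, 0]
  [0, 4, 0, 0]
  [0, 0, 6, 0]
  [0, 0, 0, 6]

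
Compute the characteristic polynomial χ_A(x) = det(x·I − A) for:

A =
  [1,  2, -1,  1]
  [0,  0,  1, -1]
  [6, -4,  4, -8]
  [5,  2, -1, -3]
x^4 - 2*x^3 - 12*x^2 + 40*x - 32

Expanding det(x·I − A) (e.g. by cofactor expansion or by noting that A is similar to its Jordan form J, which has the same characteristic polynomial as A) gives
  χ_A(x) = x^4 - 2*x^3 - 12*x^2 + 40*x - 32
which factors as (x - 2)^3*(x + 4). The eigenvalues (with algebraic multiplicities) are λ = -4 with multiplicity 1, λ = 2 with multiplicity 3.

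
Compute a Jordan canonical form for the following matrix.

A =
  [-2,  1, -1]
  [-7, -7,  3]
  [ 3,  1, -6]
J_3(-5)

The characteristic polynomial is
  det(x·I − A) = x^3 + 15*x^2 + 75*x + 125 = (x + 5)^3

Eigenvalues and multiplicities (the geometric multiplicity of λ is n − rank(A − λI), which equals the number of Jordan blocks for λ):
  λ = -5: algebraic multiplicity = 3, geometric multiplicity = 1

Determining the block sizes for each eigenvalue:
  λ = -5: one block (gm = 1), so the single block has size am = 3 → block sizes [3]

Assembling the blocks gives a Jordan form
J =
  [-5,  1,  0]
  [ 0, -5,  1]
  [ 0,  0, -5]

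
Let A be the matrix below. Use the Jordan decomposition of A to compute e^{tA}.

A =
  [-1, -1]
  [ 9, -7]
e^{tA} =
  [3*t*exp(-4*t) + exp(-4*t), -t*exp(-4*t)]
  [9*t*exp(-4*t), -3*t*exp(-4*t) + exp(-4*t)]

Strategy: write A = P · J · P⁻¹ where J is a Jordan canonical form, so e^{tA} = P · e^{tJ} · P⁻¹, and e^{tJ} can be computed block-by-block.

A has Jordan form
J =
  [-4,  1]
  [ 0, -4]
(up to reordering of blocks).

Per-block formulas:
  For a 2×2 Jordan block J_2(-4): exp(t · J_2(-4)) = e^(-4t)·(I + t·N), where N is the 2×2 nilpotent shift.

After assembling e^{tJ} and conjugating by P, we get:

e^{tA} =
  [3*t*exp(-4*t) + exp(-4*t), -t*exp(-4*t)]
  [9*t*exp(-4*t), -3*t*exp(-4*t) + exp(-4*t)]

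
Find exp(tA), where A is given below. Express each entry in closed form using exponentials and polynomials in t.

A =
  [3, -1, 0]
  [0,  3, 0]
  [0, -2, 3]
e^{tA} =
  [exp(3*t), -t*exp(3*t), 0]
  [0, exp(3*t), 0]
  [0, -2*t*exp(3*t), exp(3*t)]

Strategy: write A = P · J · P⁻¹ where J is a Jordan canonical form, so e^{tA} = P · e^{tJ} · P⁻¹, and e^{tJ} can be computed block-by-block.

A has Jordan form
J =
  [3, 1, 0]
  [0, 3, 0]
  [0, 0, 3]
(up to reordering of blocks).

Per-block formulas:
  For a 2×2 Jordan block J_2(3): exp(t · J_2(3)) = e^(3t)·(I + t·N), where N is the 2×2 nilpotent shift.
  For a 1×1 block at λ = 3: exp(t · [3]) = [e^(3t)].

After assembling e^{tJ} and conjugating by P, we get:

e^{tA} =
  [exp(3*t), -t*exp(3*t), 0]
  [0, exp(3*t), 0]
  [0, -2*t*exp(3*t), exp(3*t)]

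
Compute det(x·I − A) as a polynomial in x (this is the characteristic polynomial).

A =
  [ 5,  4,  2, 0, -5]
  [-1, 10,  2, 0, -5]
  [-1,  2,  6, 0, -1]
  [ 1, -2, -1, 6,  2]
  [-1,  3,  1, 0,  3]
x^5 - 30*x^4 + 360*x^3 - 2160*x^2 + 6480*x - 7776

Expanding det(x·I − A) (e.g. by cofactor expansion or by noting that A is similar to its Jordan form J, which has the same characteristic polynomial as A) gives
  χ_A(x) = x^5 - 30*x^4 + 360*x^3 - 2160*x^2 + 6480*x - 7776
which factors as (x - 6)^5. The eigenvalues (with algebraic multiplicities) are λ = 6 with multiplicity 5.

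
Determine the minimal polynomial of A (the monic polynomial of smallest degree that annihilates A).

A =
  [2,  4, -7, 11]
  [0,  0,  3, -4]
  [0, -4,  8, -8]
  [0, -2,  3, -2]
x^3 - 6*x^2 + 12*x - 8

The characteristic polynomial is χ_A(x) = (x - 2)^4, so the eigenvalues are known. The minimal polynomial is
  m_A(x) = Π_λ (x − λ)^{k_λ}
where k_λ is the size of the *largest* Jordan block for λ (equivalently, the smallest k with (A − λI)^k v = 0 for every generalised eigenvector v of λ).

  λ = 2: largest Jordan block has size 3, contributing (x − 2)^3

So m_A(x) = (x - 2)^3 = x^3 - 6*x^2 + 12*x - 8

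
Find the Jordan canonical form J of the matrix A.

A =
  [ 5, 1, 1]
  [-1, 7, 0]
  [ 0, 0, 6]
J_3(6)

The characteristic polynomial is
  det(x·I − A) = x^3 - 18*x^2 + 108*x - 216 = (x - 6)^3

Eigenvalues and multiplicities (the geometric multiplicity of λ is n − rank(A − λI), which equals the number of Jordan blocks for λ):
  λ = 6: algebraic multiplicity = 3, geometric multiplicity = 1

Determining the block sizes for each eigenvalue:
  λ = 6: one block (gm = 1), so the single block has size am = 3 → block sizes [3]

Assembling the blocks gives a Jordan form
J =
  [6, 1, 0]
  [0, 6, 1]
  [0, 0, 6]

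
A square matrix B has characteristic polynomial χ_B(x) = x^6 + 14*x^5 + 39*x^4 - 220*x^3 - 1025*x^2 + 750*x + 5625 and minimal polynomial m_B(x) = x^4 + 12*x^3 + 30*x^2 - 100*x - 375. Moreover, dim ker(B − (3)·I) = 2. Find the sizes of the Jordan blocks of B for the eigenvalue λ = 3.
Block sizes for λ = 3: [1, 1]

Step 1 — from the characteristic polynomial, algebraic multiplicity of λ = 3 is 2. From dim ker(B − (3)·I) = 2, there are exactly 2 Jordan blocks for λ = 3.
Step 2 — from the minimal polynomial, the factor (x − 3) tells us the largest block for λ = 3 has size 1.
Step 3 — with total size 2, 2 blocks, and largest block 1, the block sizes (in nonincreasing order) are [1, 1].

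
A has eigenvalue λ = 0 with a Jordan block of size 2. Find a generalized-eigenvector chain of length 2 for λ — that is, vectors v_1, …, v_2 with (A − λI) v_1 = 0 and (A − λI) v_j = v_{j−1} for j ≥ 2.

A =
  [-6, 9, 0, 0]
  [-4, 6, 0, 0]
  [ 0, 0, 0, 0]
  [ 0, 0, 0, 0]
A Jordan chain for λ = 0 of length 2:
v_1 = (-6, -4, 0, 0)ᵀ
v_2 = (1, 0, 0, 0)ᵀ

Let N = A − (0)·I. We want v_2 with N^2 v_2 = 0 but N^1 v_2 ≠ 0; then v_{j-1} := N · v_j for j = 2, …, 2.

Pick v_2 = (1, 0, 0, 0)ᵀ.
Then v_1 = N · v_2 = (-6, -4, 0, 0)ᵀ.

Sanity check: (A − (0)·I) v_1 = (0, 0, 0, 0)ᵀ = 0. ✓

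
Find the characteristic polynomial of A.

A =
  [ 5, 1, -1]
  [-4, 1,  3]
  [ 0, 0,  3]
x^3 - 9*x^2 + 27*x - 27

Expanding det(x·I − A) (e.g. by cofactor expansion or by noting that A is similar to its Jordan form J, which has the same characteristic polynomial as A) gives
  χ_A(x) = x^3 - 9*x^2 + 27*x - 27
which factors as (x - 3)^3. The eigenvalues (with algebraic multiplicities) are λ = 3 with multiplicity 3.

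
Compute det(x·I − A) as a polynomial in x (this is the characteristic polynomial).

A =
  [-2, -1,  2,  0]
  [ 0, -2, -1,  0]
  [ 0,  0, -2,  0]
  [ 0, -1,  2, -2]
x^4 + 8*x^3 + 24*x^2 + 32*x + 16

Expanding det(x·I − A) (e.g. by cofactor expansion or by noting that A is similar to its Jordan form J, which has the same characteristic polynomial as A) gives
  χ_A(x) = x^4 + 8*x^3 + 24*x^2 + 32*x + 16
which factors as (x + 2)^4. The eigenvalues (with algebraic multiplicities) are λ = -2 with multiplicity 4.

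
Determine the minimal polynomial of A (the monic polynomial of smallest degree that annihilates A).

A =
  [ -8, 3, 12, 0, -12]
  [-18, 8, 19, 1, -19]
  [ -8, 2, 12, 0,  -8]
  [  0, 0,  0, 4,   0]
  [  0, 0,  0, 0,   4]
x^3 - 12*x^2 + 48*x - 64

The characteristic polynomial is χ_A(x) = (x - 4)^5, so the eigenvalues are known. The minimal polynomial is
  m_A(x) = Π_λ (x − λ)^{k_λ}
where k_λ is the size of the *largest* Jordan block for λ (equivalently, the smallest k with (A − λI)^k v = 0 for every generalised eigenvector v of λ).

  λ = 4: largest Jordan block has size 3, contributing (x − 4)^3

So m_A(x) = (x - 4)^3 = x^3 - 12*x^2 + 48*x - 64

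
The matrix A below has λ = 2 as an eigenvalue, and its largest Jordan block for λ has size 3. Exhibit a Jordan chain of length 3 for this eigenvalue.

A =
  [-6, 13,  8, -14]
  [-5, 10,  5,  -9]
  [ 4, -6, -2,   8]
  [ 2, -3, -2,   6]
A Jordan chain for λ = 2 of length 3:
v_1 = (3, 2, -2, -1)ᵀ
v_2 = (-8, -5, 4, 2)ᵀ
v_3 = (1, 0, 0, 0)ᵀ

Let N = A − (2)·I. We want v_3 with N^3 v_3 = 0 but N^2 v_3 ≠ 0; then v_{j-1} := N · v_j for j = 3, …, 2.

Pick v_3 = (1, 0, 0, 0)ᵀ.
Then v_2 = N · v_3 = (-8, -5, 4, 2)ᵀ.
Then v_1 = N · v_2 = (3, 2, -2, -1)ᵀ.

Sanity check: (A − (2)·I) v_1 = (0, 0, 0, 0)ᵀ = 0. ✓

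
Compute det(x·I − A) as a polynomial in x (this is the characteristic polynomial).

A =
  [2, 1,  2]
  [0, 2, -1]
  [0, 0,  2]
x^3 - 6*x^2 + 12*x - 8

Expanding det(x·I − A) (e.g. by cofactor expansion or by noting that A is similar to its Jordan form J, which has the same characteristic polynomial as A) gives
  χ_A(x) = x^3 - 6*x^2 + 12*x - 8
which factors as (x - 2)^3. The eigenvalues (with algebraic multiplicities) are λ = 2 with multiplicity 3.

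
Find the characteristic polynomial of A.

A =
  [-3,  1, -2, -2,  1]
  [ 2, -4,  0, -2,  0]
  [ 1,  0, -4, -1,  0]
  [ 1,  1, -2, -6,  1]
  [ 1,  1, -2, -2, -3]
x^5 + 20*x^4 + 160*x^3 + 640*x^2 + 1280*x + 1024

Expanding det(x·I − A) (e.g. by cofactor expansion or by noting that A is similar to its Jordan form J, which has the same characteristic polynomial as A) gives
  χ_A(x) = x^5 + 20*x^4 + 160*x^3 + 640*x^2 + 1280*x + 1024
which factors as (x + 4)^5. The eigenvalues (with algebraic multiplicities) are λ = -4 with multiplicity 5.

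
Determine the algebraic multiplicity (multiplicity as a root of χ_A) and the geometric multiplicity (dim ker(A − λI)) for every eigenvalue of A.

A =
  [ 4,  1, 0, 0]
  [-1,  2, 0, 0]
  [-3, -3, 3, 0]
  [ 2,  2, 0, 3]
λ = 3: alg = 4, geom = 3

Step 1 — factor the characteristic polynomial to read off the algebraic multiplicities:
  χ_A(x) = (x - 3)^4

Step 2 — compute geometric multiplicities via the rank-nullity identity g(λ) = n − rank(A − λI):
  rank(A − (3)·I) = 1, so dim ker(A − (3)·I) = n − 1 = 3

Summary:
  λ = 3: algebraic multiplicity = 4, geometric multiplicity = 3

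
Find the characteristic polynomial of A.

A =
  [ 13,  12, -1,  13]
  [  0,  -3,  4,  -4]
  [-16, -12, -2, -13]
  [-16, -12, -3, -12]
x^4 + 4*x^3 - 2*x^2 - 12*x + 9

Expanding det(x·I − A) (e.g. by cofactor expansion or by noting that A is similar to its Jordan form J, which has the same characteristic polynomial as A) gives
  χ_A(x) = x^4 + 4*x^3 - 2*x^2 - 12*x + 9
which factors as (x - 1)^2*(x + 3)^2. The eigenvalues (with algebraic multiplicities) are λ = -3 with multiplicity 2, λ = 1 with multiplicity 2.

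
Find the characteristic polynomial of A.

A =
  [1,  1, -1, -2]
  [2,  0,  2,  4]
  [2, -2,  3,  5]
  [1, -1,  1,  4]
x^4 - 8*x^3 + 24*x^2 - 32*x + 16

Expanding det(x·I − A) (e.g. by cofactor expansion or by noting that A is similar to its Jordan form J, which has the same characteristic polynomial as A) gives
  χ_A(x) = x^4 - 8*x^3 + 24*x^2 - 32*x + 16
which factors as (x - 2)^4. The eigenvalues (with algebraic multiplicities) are λ = 2 with multiplicity 4.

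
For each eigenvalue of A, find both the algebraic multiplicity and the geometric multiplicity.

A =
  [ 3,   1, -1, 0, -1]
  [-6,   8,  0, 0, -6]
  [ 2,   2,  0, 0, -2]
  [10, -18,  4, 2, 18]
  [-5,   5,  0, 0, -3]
λ = 2: alg = 5, geom = 3

Step 1 — factor the characteristic polynomial to read off the algebraic multiplicities:
  χ_A(x) = (x - 2)^5

Step 2 — compute geometric multiplicities via the rank-nullity identity g(λ) = n − rank(A − λI):
  rank(A − (2)·I) = 2, so dim ker(A − (2)·I) = n − 2 = 3

Summary:
  λ = 2: algebraic multiplicity = 5, geometric multiplicity = 3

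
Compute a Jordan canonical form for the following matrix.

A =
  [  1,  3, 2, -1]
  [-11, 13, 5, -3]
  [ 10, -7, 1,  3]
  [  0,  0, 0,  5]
J_3(5) ⊕ J_1(5)

The characteristic polynomial is
  det(x·I − A) = x^4 - 20*x^3 + 150*x^2 - 500*x + 625 = (x - 5)^4

Eigenvalues and multiplicities (the geometric multiplicity of λ is n − rank(A − λI), which equals the number of Jordan blocks for λ):
  λ = 5: algebraic multiplicity = 4, geometric multiplicity = 2

Determining the block sizes for each eigenvalue:
  λ = 5: with am = 4 and gm = 2, the partition is not yet determined (e.g. several partitions of 4 into 2 parts exist). Let N = A − (5)·I. Computing rank(N^1) = 2, rank(N^2) = 1, rank(N^3) = 0; the number of blocks of size ≥ j is rank(N^{j−1}) − rank(N^j), giving [2, 1, 1]. So we have 1 block(s) of size 3, 1 block(s) of size 1 → block sizes [3, 1]

Assembling the blocks gives a Jordan form
J =
  [5, 1, 0, 0]
  [0, 5, 1, 0]
  [0, 0, 5, 0]
  [0, 0, 0, 5]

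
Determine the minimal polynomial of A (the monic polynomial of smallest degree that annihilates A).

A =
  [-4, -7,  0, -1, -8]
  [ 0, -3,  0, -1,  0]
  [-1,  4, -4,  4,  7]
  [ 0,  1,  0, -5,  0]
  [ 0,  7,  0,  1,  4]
x^3 + 4*x^2 - 16*x - 64

The characteristic polynomial is χ_A(x) = (x - 4)*(x + 4)^4, so the eigenvalues are known. The minimal polynomial is
  m_A(x) = Π_λ (x − λ)^{k_λ}
where k_λ is the size of the *largest* Jordan block for λ (equivalently, the smallest k with (A − λI)^k v = 0 for every generalised eigenvector v of λ).

  λ = -4: largest Jordan block has size 2, contributing (x + 4)^2
  λ = 4: largest Jordan block has size 1, contributing (x − 4)

So m_A(x) = (x - 4)*(x + 4)^2 = x^3 + 4*x^2 - 16*x - 64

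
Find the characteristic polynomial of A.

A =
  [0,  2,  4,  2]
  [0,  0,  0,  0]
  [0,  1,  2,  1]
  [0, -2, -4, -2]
x^4

Expanding det(x·I − A) (e.g. by cofactor expansion or by noting that A is similar to its Jordan form J, which has the same characteristic polynomial as A) gives
  χ_A(x) = x^4
which factors as x^4. The eigenvalues (with algebraic multiplicities) are λ = 0 with multiplicity 4.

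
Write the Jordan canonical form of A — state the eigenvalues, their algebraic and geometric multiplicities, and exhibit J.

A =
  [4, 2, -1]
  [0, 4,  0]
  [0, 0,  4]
J_2(4) ⊕ J_1(4)

The characteristic polynomial is
  det(x·I − A) = x^3 - 12*x^2 + 48*x - 64 = (x - 4)^3

Eigenvalues and multiplicities (the geometric multiplicity of λ is n − rank(A − λI), which equals the number of Jordan blocks for λ):
  λ = 4: algebraic multiplicity = 3, geometric multiplicity = 2

Determining the block sizes for each eigenvalue:
  λ = 4: 2 blocks summing to 3 forces exactly one block of size 2 and the rest size 1 → block sizes [2, 1]

Assembling the blocks gives a Jordan form
J =
  [4, 1, 0]
  [0, 4, 0]
  [0, 0, 4]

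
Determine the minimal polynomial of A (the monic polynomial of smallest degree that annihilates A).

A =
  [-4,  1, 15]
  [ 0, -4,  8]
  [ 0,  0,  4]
x^3 + 4*x^2 - 16*x - 64

The characteristic polynomial is χ_A(x) = (x - 4)*(x + 4)^2, so the eigenvalues are known. The minimal polynomial is
  m_A(x) = Π_λ (x − λ)^{k_λ}
where k_λ is the size of the *largest* Jordan block for λ (equivalently, the smallest k with (A − λI)^k v = 0 for every generalised eigenvector v of λ).

  λ = -4: largest Jordan block has size 2, contributing (x + 4)^2
  λ = 4: largest Jordan block has size 1, contributing (x − 4)

So m_A(x) = (x - 4)*(x + 4)^2 = x^3 + 4*x^2 - 16*x - 64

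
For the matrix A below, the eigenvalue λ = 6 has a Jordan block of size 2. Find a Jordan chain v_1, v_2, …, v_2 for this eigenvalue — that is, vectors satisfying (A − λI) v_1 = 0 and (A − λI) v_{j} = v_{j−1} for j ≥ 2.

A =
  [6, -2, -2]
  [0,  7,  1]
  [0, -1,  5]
A Jordan chain for λ = 6 of length 2:
v_1 = (-2, 1, -1)ᵀ
v_2 = (0, 1, 0)ᵀ

Let N = A − (6)·I. We want v_2 with N^2 v_2 = 0 but N^1 v_2 ≠ 0; then v_{j-1} := N · v_j for j = 2, …, 2.

Pick v_2 = (0, 1, 0)ᵀ.
Then v_1 = N · v_2 = (-2, 1, -1)ᵀ.

Sanity check: (A − (6)·I) v_1 = (0, 0, 0)ᵀ = 0. ✓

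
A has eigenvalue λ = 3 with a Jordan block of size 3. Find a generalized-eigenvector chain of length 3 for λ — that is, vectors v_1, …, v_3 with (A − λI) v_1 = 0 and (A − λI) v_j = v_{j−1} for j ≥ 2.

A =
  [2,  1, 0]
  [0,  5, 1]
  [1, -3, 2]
A Jordan chain for λ = 3 of length 3:
v_1 = (1, 1, -2)ᵀ
v_2 = (-1, 0, 1)ᵀ
v_3 = (1, 0, 0)ᵀ

Let N = A − (3)·I. We want v_3 with N^3 v_3 = 0 but N^2 v_3 ≠ 0; then v_{j-1} := N · v_j for j = 3, …, 2.

Pick v_3 = (1, 0, 0)ᵀ.
Then v_2 = N · v_3 = (-1, 0, 1)ᵀ.
Then v_1 = N · v_2 = (1, 1, -2)ᵀ.

Sanity check: (A − (3)·I) v_1 = (0, 0, 0)ᵀ = 0. ✓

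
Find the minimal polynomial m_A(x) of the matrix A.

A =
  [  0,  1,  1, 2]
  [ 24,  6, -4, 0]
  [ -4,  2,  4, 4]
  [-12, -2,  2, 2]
x^3 - 10*x^2 + 28*x - 24

The characteristic polynomial is χ_A(x) = (x - 6)*(x - 2)^3, so the eigenvalues are known. The minimal polynomial is
  m_A(x) = Π_λ (x − λ)^{k_λ}
where k_λ is the size of the *largest* Jordan block for λ (equivalently, the smallest k with (A − λI)^k v = 0 for every generalised eigenvector v of λ).

  λ = 2: largest Jordan block has size 2, contributing (x − 2)^2
  λ = 6: largest Jordan block has size 1, contributing (x − 6)

So m_A(x) = (x - 6)*(x - 2)^2 = x^3 - 10*x^2 + 28*x - 24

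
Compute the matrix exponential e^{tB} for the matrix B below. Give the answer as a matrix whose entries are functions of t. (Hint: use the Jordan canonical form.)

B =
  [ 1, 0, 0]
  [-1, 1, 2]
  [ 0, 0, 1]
e^{tB} =
  [exp(t), 0, 0]
  [-t*exp(t), exp(t), 2*t*exp(t)]
  [0, 0, exp(t)]

Strategy: write B = P · J · P⁻¹ where J is a Jordan canonical form, so e^{tB} = P · e^{tJ} · P⁻¹, and e^{tJ} can be computed block-by-block.

B has Jordan form
J =
  [1, 1, 0]
  [0, 1, 0]
  [0, 0, 1]
(up to reordering of blocks).

Per-block formulas:
  For a 2×2 Jordan block J_2(1): exp(t · J_2(1)) = e^(1t)·(I + t·N), where N is the 2×2 nilpotent shift.
  For a 1×1 block at λ = 1: exp(t · [1]) = [e^(1t)].

After assembling e^{tJ} and conjugating by P, we get:

e^{tB} =
  [exp(t), 0, 0]
  [-t*exp(t), exp(t), 2*t*exp(t)]
  [0, 0, exp(t)]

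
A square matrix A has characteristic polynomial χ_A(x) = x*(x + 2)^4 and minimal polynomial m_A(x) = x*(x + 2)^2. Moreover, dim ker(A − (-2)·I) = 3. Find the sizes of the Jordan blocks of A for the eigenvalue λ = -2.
Block sizes for λ = -2: [2, 1, 1]

Step 1 — from the characteristic polynomial, algebraic multiplicity of λ = -2 is 4. From dim ker(A − (-2)·I) = 3, there are exactly 3 Jordan blocks for λ = -2.
Step 2 — from the minimal polynomial, the factor (x + 2)^2 tells us the largest block for λ = -2 has size 2.
Step 3 — with total size 4, 3 blocks, and largest block 2, the block sizes (in nonincreasing order) are [2, 1, 1].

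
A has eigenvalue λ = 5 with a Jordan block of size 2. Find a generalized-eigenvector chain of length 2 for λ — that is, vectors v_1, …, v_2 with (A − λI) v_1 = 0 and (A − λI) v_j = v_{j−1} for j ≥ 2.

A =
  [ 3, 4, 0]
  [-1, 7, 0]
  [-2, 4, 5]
A Jordan chain for λ = 5 of length 2:
v_1 = (-2, -1, -2)ᵀ
v_2 = (1, 0, 0)ᵀ

Let N = A − (5)·I. We want v_2 with N^2 v_2 = 0 but N^1 v_2 ≠ 0; then v_{j-1} := N · v_j for j = 2, …, 2.

Pick v_2 = (1, 0, 0)ᵀ.
Then v_1 = N · v_2 = (-2, -1, -2)ᵀ.

Sanity check: (A − (5)·I) v_1 = (0, 0, 0)ᵀ = 0. ✓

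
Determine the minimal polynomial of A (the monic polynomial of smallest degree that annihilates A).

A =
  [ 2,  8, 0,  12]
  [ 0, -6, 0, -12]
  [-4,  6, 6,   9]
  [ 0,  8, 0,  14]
x^3 - 14*x^2 + 60*x - 72

The characteristic polynomial is χ_A(x) = (x - 6)^2*(x - 2)^2, so the eigenvalues are known. The minimal polynomial is
  m_A(x) = Π_λ (x − λ)^{k_λ}
where k_λ is the size of the *largest* Jordan block for λ (equivalently, the smallest k with (A − λI)^k v = 0 for every generalised eigenvector v of λ).

  λ = 2: largest Jordan block has size 1, contributing (x − 2)
  λ = 6: largest Jordan block has size 2, contributing (x − 6)^2

So m_A(x) = (x - 6)^2*(x - 2) = x^3 - 14*x^2 + 60*x - 72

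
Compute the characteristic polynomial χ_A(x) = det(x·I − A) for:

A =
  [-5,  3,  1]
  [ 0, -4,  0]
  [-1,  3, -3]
x^3 + 12*x^2 + 48*x + 64

Expanding det(x·I − A) (e.g. by cofactor expansion or by noting that A is similar to its Jordan form J, which has the same characteristic polynomial as A) gives
  χ_A(x) = x^3 + 12*x^2 + 48*x + 64
which factors as (x + 4)^3. The eigenvalues (with algebraic multiplicities) are λ = -4 with multiplicity 3.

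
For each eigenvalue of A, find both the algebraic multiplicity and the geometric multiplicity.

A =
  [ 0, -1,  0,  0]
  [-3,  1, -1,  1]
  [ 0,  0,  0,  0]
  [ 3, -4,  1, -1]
λ = 0: alg = 4, geom = 2

Step 1 — factor the characteristic polynomial to read off the algebraic multiplicities:
  χ_A(x) = x^4

Step 2 — compute geometric multiplicities via the rank-nullity identity g(λ) = n − rank(A − λI):
  rank(A − (0)·I) = 2, so dim ker(A − (0)·I) = n − 2 = 2

Summary:
  λ = 0: algebraic multiplicity = 4, geometric multiplicity = 2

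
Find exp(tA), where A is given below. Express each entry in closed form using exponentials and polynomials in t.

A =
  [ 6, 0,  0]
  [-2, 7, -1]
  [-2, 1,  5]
e^{tA} =
  [exp(6*t), 0, 0]
  [-2*t*exp(6*t), t*exp(6*t) + exp(6*t), -t*exp(6*t)]
  [-2*t*exp(6*t), t*exp(6*t), -t*exp(6*t) + exp(6*t)]

Strategy: write A = P · J · P⁻¹ where J is a Jordan canonical form, so e^{tA} = P · e^{tJ} · P⁻¹, and e^{tJ} can be computed block-by-block.

A has Jordan form
J =
  [6, 1, 0]
  [0, 6, 0]
  [0, 0, 6]
(up to reordering of blocks).

Per-block formulas:
  For a 1×1 block at λ = 6: exp(t · [6]) = [e^(6t)].
  For a 2×2 Jordan block J_2(6): exp(t · J_2(6)) = e^(6t)·(I + t·N), where N is the 2×2 nilpotent shift.

After assembling e^{tJ} and conjugating by P, we get:

e^{tA} =
  [exp(6*t), 0, 0]
  [-2*t*exp(6*t), t*exp(6*t) + exp(6*t), -t*exp(6*t)]
  [-2*t*exp(6*t), t*exp(6*t), -t*exp(6*t) + exp(6*t)]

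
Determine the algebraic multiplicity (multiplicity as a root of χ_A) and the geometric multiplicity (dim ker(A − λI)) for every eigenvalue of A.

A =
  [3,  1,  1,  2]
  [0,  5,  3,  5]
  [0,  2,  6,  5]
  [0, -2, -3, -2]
λ = 3: alg = 4, geom = 2

Step 1 — factor the characteristic polynomial to read off the algebraic multiplicities:
  χ_A(x) = (x - 3)^4

Step 2 — compute geometric multiplicities via the rank-nullity identity g(λ) = n − rank(A − λI):
  rank(A − (3)·I) = 2, so dim ker(A − (3)·I) = n − 2 = 2

Summary:
  λ = 3: algebraic multiplicity = 4, geometric multiplicity = 2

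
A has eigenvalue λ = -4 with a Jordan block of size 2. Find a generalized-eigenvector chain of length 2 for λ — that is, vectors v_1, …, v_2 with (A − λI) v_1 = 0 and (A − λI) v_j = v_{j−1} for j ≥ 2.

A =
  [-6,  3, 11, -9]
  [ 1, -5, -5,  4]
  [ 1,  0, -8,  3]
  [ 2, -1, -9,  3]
A Jordan chain for λ = -4 of length 2:
v_1 = (-2, 1, 1, 2)ᵀ
v_2 = (1, 0, 0, 0)ᵀ

Let N = A − (-4)·I. We want v_2 with N^2 v_2 = 0 but N^1 v_2 ≠ 0; then v_{j-1} := N · v_j for j = 2, …, 2.

Pick v_2 = (1, 0, 0, 0)ᵀ.
Then v_1 = N · v_2 = (-2, 1, 1, 2)ᵀ.

Sanity check: (A − (-4)·I) v_1 = (0, 0, 0, 0)ᵀ = 0. ✓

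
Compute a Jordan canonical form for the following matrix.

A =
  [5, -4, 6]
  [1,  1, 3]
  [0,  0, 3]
J_2(3) ⊕ J_1(3)

The characteristic polynomial is
  det(x·I − A) = x^3 - 9*x^2 + 27*x - 27 = (x - 3)^3

Eigenvalues and multiplicities (the geometric multiplicity of λ is n − rank(A − λI), which equals the number of Jordan blocks for λ):
  λ = 3: algebraic multiplicity = 3, geometric multiplicity = 2

Determining the block sizes for each eigenvalue:
  λ = 3: 2 blocks summing to 3 forces exactly one block of size 2 and the rest size 1 → block sizes [2, 1]

Assembling the blocks gives a Jordan form
J =
  [3, 1, 0]
  [0, 3, 0]
  [0, 0, 3]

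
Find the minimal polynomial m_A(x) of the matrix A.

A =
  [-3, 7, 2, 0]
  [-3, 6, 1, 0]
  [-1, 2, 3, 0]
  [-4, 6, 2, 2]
x^3 - 6*x^2 + 12*x - 8

The characteristic polynomial is χ_A(x) = (x - 2)^4, so the eigenvalues are known. The minimal polynomial is
  m_A(x) = Π_λ (x − λ)^{k_λ}
where k_λ is the size of the *largest* Jordan block for λ (equivalently, the smallest k with (A − λI)^k v = 0 for every generalised eigenvector v of λ).

  λ = 2: largest Jordan block has size 3, contributing (x − 2)^3

So m_A(x) = (x - 2)^3 = x^3 - 6*x^2 + 12*x - 8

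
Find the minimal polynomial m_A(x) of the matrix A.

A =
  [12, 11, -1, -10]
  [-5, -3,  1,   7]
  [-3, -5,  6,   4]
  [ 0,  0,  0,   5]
x^3 - 15*x^2 + 75*x - 125

The characteristic polynomial is χ_A(x) = (x - 5)^4, so the eigenvalues are known. The minimal polynomial is
  m_A(x) = Π_λ (x − λ)^{k_λ}
where k_λ is the size of the *largest* Jordan block for λ (equivalently, the smallest k with (A − λI)^k v = 0 for every generalised eigenvector v of λ).

  λ = 5: largest Jordan block has size 3, contributing (x − 5)^3

So m_A(x) = (x - 5)^3 = x^3 - 15*x^2 + 75*x - 125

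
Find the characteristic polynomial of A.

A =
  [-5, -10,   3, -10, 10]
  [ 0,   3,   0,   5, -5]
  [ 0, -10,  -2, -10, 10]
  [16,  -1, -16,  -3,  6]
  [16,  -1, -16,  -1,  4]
x^5 + 3*x^4 - 21*x^3 - 43*x^2 + 96*x + 180

Expanding det(x·I − A) (e.g. by cofactor expansion or by noting that A is similar to its Jordan form J, which has the same characteristic polynomial as A) gives
  χ_A(x) = x^5 + 3*x^4 - 21*x^3 - 43*x^2 + 96*x + 180
which factors as (x - 3)^2*(x + 2)^2*(x + 5). The eigenvalues (with algebraic multiplicities) are λ = -5 with multiplicity 1, λ = -2 with multiplicity 2, λ = 3 with multiplicity 2.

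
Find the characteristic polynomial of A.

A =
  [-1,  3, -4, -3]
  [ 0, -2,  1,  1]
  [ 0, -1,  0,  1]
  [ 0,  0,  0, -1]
x^4 + 4*x^3 + 6*x^2 + 4*x + 1

Expanding det(x·I − A) (e.g. by cofactor expansion or by noting that A is similar to its Jordan form J, which has the same characteristic polynomial as A) gives
  χ_A(x) = x^4 + 4*x^3 + 6*x^2 + 4*x + 1
which factors as (x + 1)^4. The eigenvalues (with algebraic multiplicities) are λ = -1 with multiplicity 4.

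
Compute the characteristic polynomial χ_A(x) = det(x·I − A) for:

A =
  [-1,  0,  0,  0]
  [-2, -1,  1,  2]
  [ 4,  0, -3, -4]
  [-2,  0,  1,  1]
x^4 + 4*x^3 + 6*x^2 + 4*x + 1

Expanding det(x·I − A) (e.g. by cofactor expansion or by noting that A is similar to its Jordan form J, which has the same characteristic polynomial as A) gives
  χ_A(x) = x^4 + 4*x^3 + 6*x^2 + 4*x + 1
which factors as (x + 1)^4. The eigenvalues (with algebraic multiplicities) are λ = -1 with multiplicity 4.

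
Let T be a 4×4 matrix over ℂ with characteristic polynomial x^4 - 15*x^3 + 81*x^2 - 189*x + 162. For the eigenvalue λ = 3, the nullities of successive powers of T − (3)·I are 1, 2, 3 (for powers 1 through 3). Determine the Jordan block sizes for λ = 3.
Block sizes for λ = 3: [3]

From the dimensions of kernels of powers, the number of Jordan blocks of size at least j is d_j − d_{j−1} where d_j = dim ker(N^j) (with d_0 = 0). Computing the differences gives [1, 1, 1].
The number of blocks of size exactly k is (#blocks of size ≥ k) − (#blocks of size ≥ k + 1), so the partition is: 1 block(s) of size 3.
In nonincreasing order the block sizes are [3].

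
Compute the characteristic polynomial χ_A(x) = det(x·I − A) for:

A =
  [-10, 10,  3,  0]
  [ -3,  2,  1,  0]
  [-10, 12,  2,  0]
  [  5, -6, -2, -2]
x^4 + 8*x^3 + 24*x^2 + 32*x + 16

Expanding det(x·I − A) (e.g. by cofactor expansion or by noting that A is similar to its Jordan form J, which has the same characteristic polynomial as A) gives
  χ_A(x) = x^4 + 8*x^3 + 24*x^2 + 32*x + 16
which factors as (x + 2)^4. The eigenvalues (with algebraic multiplicities) are λ = -2 with multiplicity 4.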